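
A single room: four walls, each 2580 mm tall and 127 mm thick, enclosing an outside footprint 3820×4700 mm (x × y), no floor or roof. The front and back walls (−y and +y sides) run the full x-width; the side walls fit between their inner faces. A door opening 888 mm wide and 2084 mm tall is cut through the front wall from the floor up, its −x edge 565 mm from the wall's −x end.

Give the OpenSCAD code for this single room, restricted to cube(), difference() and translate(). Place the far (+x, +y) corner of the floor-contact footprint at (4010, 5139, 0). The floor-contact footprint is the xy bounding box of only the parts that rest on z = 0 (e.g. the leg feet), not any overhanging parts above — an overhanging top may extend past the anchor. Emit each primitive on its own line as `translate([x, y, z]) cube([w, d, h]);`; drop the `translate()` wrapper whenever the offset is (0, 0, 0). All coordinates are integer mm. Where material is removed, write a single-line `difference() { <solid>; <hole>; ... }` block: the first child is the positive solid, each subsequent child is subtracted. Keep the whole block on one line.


difference() { translate([190, 439, 0]) cube([3820, 127, 2580]); translate([755, 439, 0]) cube([888, 127, 2084]); }
translate([190, 5012, 0]) cube([3820, 127, 2580]);
translate([190, 566, 0]) cube([127, 4446, 2580]);
translate([3883, 566, 0]) cube([127, 4446, 2580]);


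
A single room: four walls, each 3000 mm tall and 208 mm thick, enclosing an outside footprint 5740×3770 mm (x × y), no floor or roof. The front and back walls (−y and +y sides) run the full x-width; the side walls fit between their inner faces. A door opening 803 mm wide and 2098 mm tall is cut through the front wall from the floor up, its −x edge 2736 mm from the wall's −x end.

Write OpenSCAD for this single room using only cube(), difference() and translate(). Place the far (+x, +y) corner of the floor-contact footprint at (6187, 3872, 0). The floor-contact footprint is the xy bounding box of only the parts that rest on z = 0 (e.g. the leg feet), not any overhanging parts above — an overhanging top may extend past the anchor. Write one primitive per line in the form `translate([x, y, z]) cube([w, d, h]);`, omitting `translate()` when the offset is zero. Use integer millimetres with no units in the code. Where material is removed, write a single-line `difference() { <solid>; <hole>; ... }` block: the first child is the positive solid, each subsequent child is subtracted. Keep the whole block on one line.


difference() { translate([447, 102, 0]) cube([5740, 208, 3000]); translate([3183, 102, 0]) cube([803, 208, 2098]); }
translate([447, 3664, 0]) cube([5740, 208, 3000]);
translate([447, 310, 0]) cube([208, 3354, 3000]);
translate([5979, 310, 0]) cube([208, 3354, 3000]);


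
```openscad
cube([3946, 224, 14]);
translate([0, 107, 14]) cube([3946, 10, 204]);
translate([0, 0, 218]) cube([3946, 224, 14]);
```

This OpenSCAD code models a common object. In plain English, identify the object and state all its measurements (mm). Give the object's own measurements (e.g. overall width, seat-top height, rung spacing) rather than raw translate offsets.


An I-beam lying along x, 3946 mm long. Overall section height 232 mm. Two flanges 224 mm wide (y) and 14 mm thick, one on the floor and one at the top; a web 10 mm thick runs between them, centred on the flange width.


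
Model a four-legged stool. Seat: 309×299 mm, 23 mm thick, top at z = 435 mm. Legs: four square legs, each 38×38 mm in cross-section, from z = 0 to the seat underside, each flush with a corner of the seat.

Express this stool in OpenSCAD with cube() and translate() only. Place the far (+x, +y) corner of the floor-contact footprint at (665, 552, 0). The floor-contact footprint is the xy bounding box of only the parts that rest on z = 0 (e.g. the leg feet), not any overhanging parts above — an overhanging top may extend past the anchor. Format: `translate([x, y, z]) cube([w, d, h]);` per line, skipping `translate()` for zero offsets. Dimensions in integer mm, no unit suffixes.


translate([356, 253, 412]) cube([309, 299, 23]);
translate([356, 253, 0]) cube([38, 38, 412]);
translate([627, 253, 0]) cube([38, 38, 412]);
translate([356, 514, 0]) cube([38, 38, 412]);
translate([627, 514, 0]) cube([38, 38, 412]);


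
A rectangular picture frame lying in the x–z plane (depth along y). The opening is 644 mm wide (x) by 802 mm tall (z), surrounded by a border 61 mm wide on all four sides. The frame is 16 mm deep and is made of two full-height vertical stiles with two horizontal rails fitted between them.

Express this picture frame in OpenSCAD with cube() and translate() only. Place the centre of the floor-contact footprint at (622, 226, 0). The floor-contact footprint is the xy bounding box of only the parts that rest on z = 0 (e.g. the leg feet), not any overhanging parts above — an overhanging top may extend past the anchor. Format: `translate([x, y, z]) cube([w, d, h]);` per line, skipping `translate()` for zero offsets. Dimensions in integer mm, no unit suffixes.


translate([239, 218, 0]) cube([61, 16, 924]);
translate([944, 218, 0]) cube([61, 16, 924]);
translate([300, 218, 0]) cube([644, 16, 61]);
translate([300, 218, 863]) cube([644, 16, 61]);


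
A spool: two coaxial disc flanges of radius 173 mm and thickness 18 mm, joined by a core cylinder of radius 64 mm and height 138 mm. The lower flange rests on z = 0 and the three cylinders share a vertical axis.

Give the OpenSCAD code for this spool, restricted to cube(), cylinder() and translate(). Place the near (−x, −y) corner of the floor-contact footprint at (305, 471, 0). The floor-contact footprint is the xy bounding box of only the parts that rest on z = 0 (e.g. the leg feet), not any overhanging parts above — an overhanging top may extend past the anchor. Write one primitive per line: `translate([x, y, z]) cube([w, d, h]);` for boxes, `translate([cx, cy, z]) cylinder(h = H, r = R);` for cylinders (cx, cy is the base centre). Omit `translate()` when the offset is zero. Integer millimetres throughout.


translate([478, 644, 0]) cylinder(h = 18, r = 173);
translate([478, 644, 18]) cylinder(h = 138, r = 64);
translate([478, 644, 156]) cylinder(h = 18, r = 173);


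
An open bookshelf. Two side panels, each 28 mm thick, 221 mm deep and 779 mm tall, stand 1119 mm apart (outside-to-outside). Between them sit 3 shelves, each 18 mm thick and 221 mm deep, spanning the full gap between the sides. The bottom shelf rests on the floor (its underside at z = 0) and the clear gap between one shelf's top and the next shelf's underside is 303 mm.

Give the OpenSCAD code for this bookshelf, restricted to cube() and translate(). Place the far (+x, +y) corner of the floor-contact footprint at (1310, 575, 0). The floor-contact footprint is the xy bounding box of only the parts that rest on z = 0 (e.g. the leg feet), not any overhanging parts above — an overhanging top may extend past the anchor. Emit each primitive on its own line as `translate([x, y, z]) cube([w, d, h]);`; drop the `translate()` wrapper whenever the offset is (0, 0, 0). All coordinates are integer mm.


translate([191, 354, 0]) cube([28, 221, 779]);
translate([1282, 354, 0]) cube([28, 221, 779]);
translate([219, 354, 0]) cube([1063, 221, 18]);
translate([219, 354, 321]) cube([1063, 221, 18]);
translate([219, 354, 642]) cube([1063, 221, 18]);


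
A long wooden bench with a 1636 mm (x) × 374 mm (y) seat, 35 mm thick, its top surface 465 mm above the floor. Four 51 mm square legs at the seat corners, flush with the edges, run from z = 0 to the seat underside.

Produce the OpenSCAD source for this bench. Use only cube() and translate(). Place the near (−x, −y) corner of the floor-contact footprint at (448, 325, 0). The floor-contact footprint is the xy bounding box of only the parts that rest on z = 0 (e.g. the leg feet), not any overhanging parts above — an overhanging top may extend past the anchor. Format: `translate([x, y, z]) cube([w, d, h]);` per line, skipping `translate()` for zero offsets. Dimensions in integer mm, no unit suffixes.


translate([448, 325, 430]) cube([1636, 374, 35]);
translate([448, 325, 0]) cube([51, 51, 430]);
translate([448, 648, 0]) cube([51, 51, 430]);
translate([2033, 325, 0]) cube([51, 51, 430]);
translate([2033, 648, 0]) cube([51, 51, 430]);


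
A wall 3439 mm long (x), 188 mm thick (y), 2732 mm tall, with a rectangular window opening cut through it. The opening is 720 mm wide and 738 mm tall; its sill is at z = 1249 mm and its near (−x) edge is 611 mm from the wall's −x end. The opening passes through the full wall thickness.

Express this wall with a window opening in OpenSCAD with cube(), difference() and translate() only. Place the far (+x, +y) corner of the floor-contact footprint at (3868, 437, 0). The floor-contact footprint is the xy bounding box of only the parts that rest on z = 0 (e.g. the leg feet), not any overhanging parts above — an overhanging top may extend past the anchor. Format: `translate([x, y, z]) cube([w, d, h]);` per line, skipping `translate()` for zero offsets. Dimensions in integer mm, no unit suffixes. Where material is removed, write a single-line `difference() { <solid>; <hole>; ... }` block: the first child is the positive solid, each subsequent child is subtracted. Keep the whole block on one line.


difference() { translate([429, 249, 0]) cube([3439, 188, 2732]); translate([1040, 249, 1249]) cube([720, 188, 738]); }


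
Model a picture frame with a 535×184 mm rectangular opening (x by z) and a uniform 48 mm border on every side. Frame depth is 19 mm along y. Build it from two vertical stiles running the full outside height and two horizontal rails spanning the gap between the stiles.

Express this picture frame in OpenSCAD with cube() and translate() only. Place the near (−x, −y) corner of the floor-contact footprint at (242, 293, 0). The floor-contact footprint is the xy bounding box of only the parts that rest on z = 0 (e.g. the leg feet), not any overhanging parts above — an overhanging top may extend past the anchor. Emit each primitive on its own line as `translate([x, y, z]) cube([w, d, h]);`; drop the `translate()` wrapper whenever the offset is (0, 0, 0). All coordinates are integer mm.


translate([242, 293, 0]) cube([48, 19, 280]);
translate([825, 293, 0]) cube([48, 19, 280]);
translate([290, 293, 0]) cube([535, 19, 48]);
translate([290, 293, 232]) cube([535, 19, 48]);


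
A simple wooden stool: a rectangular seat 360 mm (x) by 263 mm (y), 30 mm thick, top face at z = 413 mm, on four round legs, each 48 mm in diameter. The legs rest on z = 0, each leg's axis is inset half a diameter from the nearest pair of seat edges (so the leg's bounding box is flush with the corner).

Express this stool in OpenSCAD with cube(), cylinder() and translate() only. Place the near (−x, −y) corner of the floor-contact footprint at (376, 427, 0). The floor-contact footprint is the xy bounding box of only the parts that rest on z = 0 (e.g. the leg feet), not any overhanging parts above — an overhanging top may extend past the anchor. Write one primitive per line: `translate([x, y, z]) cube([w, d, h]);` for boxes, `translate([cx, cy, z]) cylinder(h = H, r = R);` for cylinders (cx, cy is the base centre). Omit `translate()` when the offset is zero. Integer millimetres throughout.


translate([376, 427, 383]) cube([360, 263, 30]);
translate([400, 451, 0]) cylinder(h = 383, r = 24);
translate([712, 451, 0]) cylinder(h = 383, r = 24);
translate([400, 666, 0]) cylinder(h = 383, r = 24);
translate([712, 666, 0]) cylinder(h = 383, r = 24);


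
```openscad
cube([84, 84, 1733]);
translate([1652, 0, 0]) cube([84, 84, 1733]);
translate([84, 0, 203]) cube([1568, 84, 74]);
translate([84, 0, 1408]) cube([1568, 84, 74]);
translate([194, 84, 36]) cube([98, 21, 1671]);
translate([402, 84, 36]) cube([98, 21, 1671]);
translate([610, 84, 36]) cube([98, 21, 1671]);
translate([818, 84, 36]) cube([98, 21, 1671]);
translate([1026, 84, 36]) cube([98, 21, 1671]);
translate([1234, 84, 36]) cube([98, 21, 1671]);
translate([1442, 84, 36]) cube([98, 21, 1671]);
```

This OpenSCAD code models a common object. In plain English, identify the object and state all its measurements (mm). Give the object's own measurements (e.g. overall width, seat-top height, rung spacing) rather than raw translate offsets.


A fence section. Two 84×84 mm posts, 1733 mm tall, stand on the floor with a clear span of 1568 mm between their inner faces. Two horizontal rails of 84×74 mm section span the gap between the posts with their undersides at z = 203 mm and z = 1408 mm, flush with the posts' −y face. 7 pickets, each 98 mm wide, 21 mm thick and 1671 mm tall, are fixed to the +y face of the rails with their bottoms at z = 36 mm, spaced across the span with a 110 mm gap after the −x post and between neighbouring pickets, with 112 mm left before the +x post.


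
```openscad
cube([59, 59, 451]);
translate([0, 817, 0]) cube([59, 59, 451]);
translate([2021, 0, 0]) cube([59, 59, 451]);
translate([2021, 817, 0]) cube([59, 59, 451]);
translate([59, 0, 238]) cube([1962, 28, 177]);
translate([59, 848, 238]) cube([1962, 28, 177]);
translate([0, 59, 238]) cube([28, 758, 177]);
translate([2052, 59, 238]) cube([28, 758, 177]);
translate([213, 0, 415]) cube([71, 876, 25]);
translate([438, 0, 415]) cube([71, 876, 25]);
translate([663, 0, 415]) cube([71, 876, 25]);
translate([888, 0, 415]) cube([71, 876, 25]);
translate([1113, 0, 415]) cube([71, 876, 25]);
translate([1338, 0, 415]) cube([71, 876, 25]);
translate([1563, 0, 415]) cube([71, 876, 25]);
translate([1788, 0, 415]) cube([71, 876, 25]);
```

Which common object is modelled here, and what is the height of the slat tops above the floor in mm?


A bed frame. The slat-top height is 440 mm.

Four posts, four rails, and a row of slats — a bed frame. Slats sit on the rails at z = 238 + 177 = 415; with slat thickness 25, the top is 440 mm.


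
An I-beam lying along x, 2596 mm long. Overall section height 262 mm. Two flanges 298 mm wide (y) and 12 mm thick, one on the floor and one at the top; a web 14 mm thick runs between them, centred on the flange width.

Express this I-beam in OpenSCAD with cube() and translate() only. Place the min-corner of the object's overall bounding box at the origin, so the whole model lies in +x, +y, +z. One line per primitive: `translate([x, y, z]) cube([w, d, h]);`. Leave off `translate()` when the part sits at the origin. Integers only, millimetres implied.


cube([2596, 298, 12]);
translate([0, 142, 12]) cube([2596, 14, 238]);
translate([0, 0, 250]) cube([2596, 298, 12]);


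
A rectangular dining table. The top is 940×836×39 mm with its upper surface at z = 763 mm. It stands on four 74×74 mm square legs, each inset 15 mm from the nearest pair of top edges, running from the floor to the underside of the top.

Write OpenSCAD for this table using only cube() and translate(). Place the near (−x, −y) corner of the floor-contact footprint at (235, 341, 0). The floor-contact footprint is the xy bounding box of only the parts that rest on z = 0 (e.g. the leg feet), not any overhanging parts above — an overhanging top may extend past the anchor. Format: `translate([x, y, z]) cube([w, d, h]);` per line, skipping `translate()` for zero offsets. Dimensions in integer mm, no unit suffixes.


translate([220, 326, 724]) cube([940, 836, 39]);
translate([235, 341, 0]) cube([74, 74, 724]);
translate([1071, 341, 0]) cube([74, 74, 724]);
translate([235, 1073, 0]) cube([74, 74, 724]);
translate([1071, 1073, 0]) cube([74, 74, 724]);


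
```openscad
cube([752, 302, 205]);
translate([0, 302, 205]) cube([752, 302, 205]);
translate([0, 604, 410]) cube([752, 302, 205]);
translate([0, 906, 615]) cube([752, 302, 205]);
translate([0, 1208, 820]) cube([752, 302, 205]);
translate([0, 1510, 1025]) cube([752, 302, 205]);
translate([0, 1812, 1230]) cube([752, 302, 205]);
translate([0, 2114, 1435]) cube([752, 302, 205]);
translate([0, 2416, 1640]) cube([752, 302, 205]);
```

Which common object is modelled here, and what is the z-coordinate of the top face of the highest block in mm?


A staircase. The total rise is 1845 mm.

9 identical blocks, each offset up and back from the previous — a staircase. Each step is 205 mm tall and there are 9 of them, so the total rise is 9 × 205 = 1845 mm.


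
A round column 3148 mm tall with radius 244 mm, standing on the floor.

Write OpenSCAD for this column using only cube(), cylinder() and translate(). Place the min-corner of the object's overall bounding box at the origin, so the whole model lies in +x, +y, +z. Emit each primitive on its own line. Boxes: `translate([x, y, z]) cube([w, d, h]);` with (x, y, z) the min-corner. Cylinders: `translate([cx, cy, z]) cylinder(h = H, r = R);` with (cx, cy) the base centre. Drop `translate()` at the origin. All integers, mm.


translate([244, 244, 0]) cylinder(h = 3148, r = 244);


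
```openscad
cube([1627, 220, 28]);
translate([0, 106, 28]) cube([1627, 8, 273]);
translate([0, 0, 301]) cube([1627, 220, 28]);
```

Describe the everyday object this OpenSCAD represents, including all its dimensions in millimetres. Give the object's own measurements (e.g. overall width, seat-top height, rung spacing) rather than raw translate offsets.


An I-beam lying along x, 1627 mm long. Overall section height 329 mm. Two flanges 220 mm wide (y) and 28 mm thick, one on the floor and one at the top; a web 8 mm thick runs between them, centred on the flange width.


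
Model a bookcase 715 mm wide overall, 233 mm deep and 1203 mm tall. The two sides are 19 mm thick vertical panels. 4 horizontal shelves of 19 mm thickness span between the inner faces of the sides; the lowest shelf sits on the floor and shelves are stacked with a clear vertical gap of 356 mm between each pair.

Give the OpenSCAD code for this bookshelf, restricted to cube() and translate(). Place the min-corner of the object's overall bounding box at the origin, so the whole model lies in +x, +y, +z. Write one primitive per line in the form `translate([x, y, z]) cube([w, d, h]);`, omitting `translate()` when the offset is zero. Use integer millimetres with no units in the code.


cube([19, 233, 1203]);
translate([696, 0, 0]) cube([19, 233, 1203]);
translate([19, 0, 0]) cube([677, 233, 19]);
translate([19, 0, 375]) cube([677, 233, 19]);
translate([19, 0, 750]) cube([677, 233, 19]);
translate([19, 0, 1125]) cube([677, 233, 19]);


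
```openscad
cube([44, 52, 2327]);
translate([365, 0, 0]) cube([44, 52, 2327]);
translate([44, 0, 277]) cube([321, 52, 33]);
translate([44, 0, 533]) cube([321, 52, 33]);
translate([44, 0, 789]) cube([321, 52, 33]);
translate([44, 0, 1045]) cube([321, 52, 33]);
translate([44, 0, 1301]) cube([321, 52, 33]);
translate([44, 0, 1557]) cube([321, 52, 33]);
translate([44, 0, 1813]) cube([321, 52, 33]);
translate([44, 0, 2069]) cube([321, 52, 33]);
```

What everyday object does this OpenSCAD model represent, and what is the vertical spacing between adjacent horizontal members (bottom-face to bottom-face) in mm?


A ladder. The rung spacing is 256 mm.

Two tall 44×52 posts with 8 short bars between them — a ladder. Adjacent rungs sit at z = 277 and z = 533, so the spacing is 533 − 277 = 256 mm.


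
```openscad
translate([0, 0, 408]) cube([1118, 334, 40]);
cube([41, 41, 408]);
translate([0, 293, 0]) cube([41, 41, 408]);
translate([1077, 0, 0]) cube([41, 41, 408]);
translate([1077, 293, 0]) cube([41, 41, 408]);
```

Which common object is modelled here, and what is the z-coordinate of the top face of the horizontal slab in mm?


A bench. The seat-top height is 448 mm.

A long slab on four corner posts — a bench. The slab sits at z = 408 with thickness 40, so the top is 408 + 40 = 448 mm.


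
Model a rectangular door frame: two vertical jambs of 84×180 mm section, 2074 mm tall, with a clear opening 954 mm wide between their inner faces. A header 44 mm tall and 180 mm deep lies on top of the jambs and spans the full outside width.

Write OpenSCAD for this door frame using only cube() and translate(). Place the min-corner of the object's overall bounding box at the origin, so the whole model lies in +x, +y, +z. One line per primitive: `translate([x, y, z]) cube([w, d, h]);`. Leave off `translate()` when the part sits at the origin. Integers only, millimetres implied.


cube([84, 180, 2074]);
translate([1038, 0, 0]) cube([84, 180, 2074]);
translate([0, 0, 2074]) cube([1122, 180, 44]);


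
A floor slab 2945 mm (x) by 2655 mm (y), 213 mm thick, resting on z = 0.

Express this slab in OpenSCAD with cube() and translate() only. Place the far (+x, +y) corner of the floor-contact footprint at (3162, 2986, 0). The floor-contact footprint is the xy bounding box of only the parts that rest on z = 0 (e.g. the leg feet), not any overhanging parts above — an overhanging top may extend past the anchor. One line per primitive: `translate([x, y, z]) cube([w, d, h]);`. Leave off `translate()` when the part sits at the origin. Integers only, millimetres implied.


translate([217, 331, 0]) cube([2945, 2655, 213]);


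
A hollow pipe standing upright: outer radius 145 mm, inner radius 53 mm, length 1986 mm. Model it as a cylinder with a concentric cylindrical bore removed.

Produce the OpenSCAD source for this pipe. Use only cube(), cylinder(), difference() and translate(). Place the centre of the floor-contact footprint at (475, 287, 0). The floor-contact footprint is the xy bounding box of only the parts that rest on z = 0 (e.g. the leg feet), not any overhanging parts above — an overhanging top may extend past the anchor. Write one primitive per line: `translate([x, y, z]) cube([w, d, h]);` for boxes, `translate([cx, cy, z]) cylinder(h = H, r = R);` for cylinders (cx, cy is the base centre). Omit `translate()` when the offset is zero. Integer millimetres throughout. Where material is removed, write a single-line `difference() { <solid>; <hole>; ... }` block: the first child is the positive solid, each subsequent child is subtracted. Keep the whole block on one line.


difference() { translate([475, 287, 0]) cylinder(h = 1986, r = 145); translate([475, 287, 0]) cylinder(h = 1986, r = 53); }


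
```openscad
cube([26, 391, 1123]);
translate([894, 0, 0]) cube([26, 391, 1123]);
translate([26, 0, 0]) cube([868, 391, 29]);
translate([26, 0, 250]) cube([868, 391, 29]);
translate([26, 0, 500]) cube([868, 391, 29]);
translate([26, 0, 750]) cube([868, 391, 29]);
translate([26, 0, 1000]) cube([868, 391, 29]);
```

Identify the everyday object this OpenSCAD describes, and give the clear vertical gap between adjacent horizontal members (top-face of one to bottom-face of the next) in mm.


A bookshelf. The clear shelf gap is 221 mm.

Two tall side panels with 5 horizontal boards between them — a bookshelf. The first two shelf undersides are at z = 0 and z = 250; with shelf thickness 29, the clear gap is 250 − 0 − 29 = 221 mm.


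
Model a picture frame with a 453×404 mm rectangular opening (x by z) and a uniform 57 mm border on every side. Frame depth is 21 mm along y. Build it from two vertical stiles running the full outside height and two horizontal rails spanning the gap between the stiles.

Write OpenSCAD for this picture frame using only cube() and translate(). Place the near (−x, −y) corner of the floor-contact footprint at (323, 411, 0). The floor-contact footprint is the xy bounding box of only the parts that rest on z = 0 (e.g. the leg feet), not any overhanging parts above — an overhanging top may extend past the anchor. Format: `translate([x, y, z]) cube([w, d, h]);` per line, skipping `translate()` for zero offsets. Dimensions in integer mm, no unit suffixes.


translate([323, 411, 0]) cube([57, 21, 518]);
translate([833, 411, 0]) cube([57, 21, 518]);
translate([380, 411, 0]) cube([453, 21, 57]);
translate([380, 411, 461]) cube([453, 21, 57]);


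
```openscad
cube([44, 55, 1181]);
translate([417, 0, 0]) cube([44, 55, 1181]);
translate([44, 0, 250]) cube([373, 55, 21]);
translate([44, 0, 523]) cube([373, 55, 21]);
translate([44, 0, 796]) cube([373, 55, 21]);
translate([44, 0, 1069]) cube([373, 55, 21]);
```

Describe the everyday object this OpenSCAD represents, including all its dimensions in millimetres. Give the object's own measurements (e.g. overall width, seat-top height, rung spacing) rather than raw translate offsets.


A straight ladder. Two 44×55 mm vertical rails, 1181 mm tall, stand 461 mm apart (outside-to-outside) with their front faces coplanar on the −y side. 4 rungs, each 55 mm deep and 21 mm tall, span between the inner faces of the rails, front faces flush with the rails. The lowest rung's underside is at z = 250 mm and rungs are spaced 273 mm apart (underside to underside).


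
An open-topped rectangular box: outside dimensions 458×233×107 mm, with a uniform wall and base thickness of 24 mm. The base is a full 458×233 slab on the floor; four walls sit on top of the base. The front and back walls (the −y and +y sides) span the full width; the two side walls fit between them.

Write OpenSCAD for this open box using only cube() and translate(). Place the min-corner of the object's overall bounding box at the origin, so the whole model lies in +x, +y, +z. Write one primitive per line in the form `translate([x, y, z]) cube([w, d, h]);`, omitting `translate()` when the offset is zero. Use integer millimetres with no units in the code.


cube([458, 233, 24]);
translate([0, 0, 24]) cube([458, 24, 83]);
translate([0, 209, 24]) cube([458, 24, 83]);
translate([0, 24, 24]) cube([24, 185, 83]);
translate([434, 24, 24]) cube([24, 185, 83]);


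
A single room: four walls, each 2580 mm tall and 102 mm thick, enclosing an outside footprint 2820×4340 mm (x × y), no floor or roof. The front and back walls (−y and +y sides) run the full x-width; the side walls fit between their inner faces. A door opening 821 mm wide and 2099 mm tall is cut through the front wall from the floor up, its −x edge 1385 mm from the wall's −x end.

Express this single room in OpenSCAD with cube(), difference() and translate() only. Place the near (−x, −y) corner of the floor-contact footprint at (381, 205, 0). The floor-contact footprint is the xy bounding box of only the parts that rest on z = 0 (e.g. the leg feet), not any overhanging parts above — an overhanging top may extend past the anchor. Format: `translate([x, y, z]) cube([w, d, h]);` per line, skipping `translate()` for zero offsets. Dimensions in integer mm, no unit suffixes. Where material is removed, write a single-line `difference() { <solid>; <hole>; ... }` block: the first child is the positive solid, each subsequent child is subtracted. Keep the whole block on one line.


difference() { translate([381, 205, 0]) cube([2820, 102, 2580]); translate([1766, 205, 0]) cube([821, 102, 2099]); }
translate([381, 4443, 0]) cube([2820, 102, 2580]);
translate([381, 307, 0]) cube([102, 4136, 2580]);
translate([3099, 307, 0]) cube([102, 4136, 2580]);


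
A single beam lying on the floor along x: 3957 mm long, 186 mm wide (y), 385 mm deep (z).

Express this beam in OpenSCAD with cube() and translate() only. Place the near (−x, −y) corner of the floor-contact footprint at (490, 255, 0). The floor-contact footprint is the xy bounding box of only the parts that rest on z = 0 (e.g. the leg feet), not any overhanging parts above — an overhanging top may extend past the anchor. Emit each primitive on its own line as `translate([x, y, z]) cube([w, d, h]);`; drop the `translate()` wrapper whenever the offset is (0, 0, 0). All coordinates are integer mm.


translate([490, 255, 0]) cube([3957, 186, 385]);


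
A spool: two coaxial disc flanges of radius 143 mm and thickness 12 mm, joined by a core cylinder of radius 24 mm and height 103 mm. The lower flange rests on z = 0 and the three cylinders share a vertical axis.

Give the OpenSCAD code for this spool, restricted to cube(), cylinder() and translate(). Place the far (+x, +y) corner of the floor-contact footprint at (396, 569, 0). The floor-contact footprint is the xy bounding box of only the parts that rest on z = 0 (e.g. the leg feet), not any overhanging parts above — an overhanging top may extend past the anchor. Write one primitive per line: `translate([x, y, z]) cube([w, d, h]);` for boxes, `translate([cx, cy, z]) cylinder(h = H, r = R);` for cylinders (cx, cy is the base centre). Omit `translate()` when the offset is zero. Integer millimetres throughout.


translate([253, 426, 0]) cylinder(h = 12, r = 143);
translate([253, 426, 12]) cylinder(h = 103, r = 24);
translate([253, 426, 115]) cylinder(h = 12, r = 143);


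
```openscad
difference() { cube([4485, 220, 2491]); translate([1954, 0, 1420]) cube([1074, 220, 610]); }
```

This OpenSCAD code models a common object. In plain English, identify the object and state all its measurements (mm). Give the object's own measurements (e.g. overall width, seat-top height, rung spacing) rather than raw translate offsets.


A wall 4485 mm long (x), 220 mm thick (y), 2491 mm tall, with a rectangular window opening cut through it. The opening is 1074 mm wide and 610 mm tall; its sill is at z = 1420 mm and its near (−x) edge is 1954 mm from the wall's −x end. The opening passes through the full wall thickness.


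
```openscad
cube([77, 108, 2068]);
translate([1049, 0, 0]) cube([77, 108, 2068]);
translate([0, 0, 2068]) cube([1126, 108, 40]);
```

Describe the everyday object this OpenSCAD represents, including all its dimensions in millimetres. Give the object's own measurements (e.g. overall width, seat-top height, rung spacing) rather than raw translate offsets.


A door frame. The clear opening is 972 mm wide and 2068 mm high. Two 77 mm wide jambs, 108 mm deep, stand either side of the opening from the floor to the top of the opening. A 40 mm thick head sits across the top of both jambs, spanning the full outside width of the frame.


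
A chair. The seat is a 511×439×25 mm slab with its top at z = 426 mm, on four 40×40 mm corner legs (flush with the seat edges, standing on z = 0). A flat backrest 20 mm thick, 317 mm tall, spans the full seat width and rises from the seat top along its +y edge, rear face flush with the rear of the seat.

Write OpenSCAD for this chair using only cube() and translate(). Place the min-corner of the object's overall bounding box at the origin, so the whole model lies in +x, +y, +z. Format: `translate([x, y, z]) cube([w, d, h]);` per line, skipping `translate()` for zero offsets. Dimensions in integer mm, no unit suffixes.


translate([0, 0, 401]) cube([511, 439, 25]);
cube([40, 40, 401]);
translate([471, 0, 0]) cube([40, 40, 401]);
translate([0, 399, 0]) cube([40, 40, 401]);
translate([471, 399, 0]) cube([40, 40, 401]);
translate([0, 419, 426]) cube([511, 20, 317]);


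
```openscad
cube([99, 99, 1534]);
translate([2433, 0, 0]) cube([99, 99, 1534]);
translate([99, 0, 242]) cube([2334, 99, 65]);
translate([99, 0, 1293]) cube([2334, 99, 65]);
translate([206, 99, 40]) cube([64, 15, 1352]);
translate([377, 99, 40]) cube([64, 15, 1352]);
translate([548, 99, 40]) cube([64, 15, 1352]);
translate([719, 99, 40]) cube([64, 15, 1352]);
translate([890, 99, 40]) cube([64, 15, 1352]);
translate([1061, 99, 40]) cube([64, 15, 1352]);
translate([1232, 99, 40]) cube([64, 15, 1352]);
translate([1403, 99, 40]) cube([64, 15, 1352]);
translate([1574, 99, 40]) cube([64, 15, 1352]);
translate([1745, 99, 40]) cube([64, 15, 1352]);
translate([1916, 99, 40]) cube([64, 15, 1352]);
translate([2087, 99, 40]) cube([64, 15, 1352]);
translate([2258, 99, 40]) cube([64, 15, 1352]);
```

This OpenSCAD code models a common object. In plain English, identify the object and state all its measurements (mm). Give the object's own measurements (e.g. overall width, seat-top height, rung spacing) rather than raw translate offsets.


A fence section. Two 99×99 mm posts, 1534 mm tall, stand on the floor with a clear span of 2334 mm between their inner faces. Two horizontal rails of 99×65 mm section span the gap between the posts with their undersides at z = 242 mm and z = 1293 mm, flush with the posts' −y face. 13 pickets, each 64 mm wide, 15 mm thick and 1352 mm tall, are fixed to the +y face of the rails with their bottoms at z = 40 mm, spaced across the span with a 107 mm gap after the −x post and between neighbouring pickets, with 111 mm left before the +x post.


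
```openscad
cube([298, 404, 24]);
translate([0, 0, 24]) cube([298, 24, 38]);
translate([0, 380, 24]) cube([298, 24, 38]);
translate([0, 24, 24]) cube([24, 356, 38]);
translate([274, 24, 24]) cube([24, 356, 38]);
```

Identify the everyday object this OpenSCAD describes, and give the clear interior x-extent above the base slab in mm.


An open box. The internal width is 250 mm.

A 298×404 base slab with four walls standing on it — an open box. The base is 298 mm wide and the walls are 24 mm thick, so the internal width is 298 − 2 × 24 = 250 mm.


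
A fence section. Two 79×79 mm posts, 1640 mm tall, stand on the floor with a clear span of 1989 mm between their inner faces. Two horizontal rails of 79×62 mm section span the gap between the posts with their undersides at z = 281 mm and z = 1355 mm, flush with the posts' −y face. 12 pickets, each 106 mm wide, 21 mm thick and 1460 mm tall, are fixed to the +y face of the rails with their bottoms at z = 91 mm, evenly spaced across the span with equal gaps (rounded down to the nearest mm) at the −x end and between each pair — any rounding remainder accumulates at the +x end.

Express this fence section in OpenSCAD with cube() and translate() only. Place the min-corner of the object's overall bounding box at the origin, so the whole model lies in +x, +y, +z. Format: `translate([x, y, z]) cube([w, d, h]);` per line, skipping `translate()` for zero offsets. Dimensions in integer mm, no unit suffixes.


cube([79, 79, 1640]);
translate([2068, 0, 0]) cube([79, 79, 1640]);
translate([79, 0, 281]) cube([1989, 79, 62]);
translate([79, 0, 1355]) cube([1989, 79, 62]);
translate([134, 79, 91]) cube([106, 21, 1460]);
translate([295, 79, 91]) cube([106, 21, 1460]);
translate([456, 79, 91]) cube([106, 21, 1460]);
translate([617, 79, 91]) cube([106, 21, 1460]);
translate([778, 79, 91]) cube([106, 21, 1460]);
translate([939, 79, 91]) cube([106, 21, 1460]);
translate([1100, 79, 91]) cube([106, 21, 1460]);
translate([1261, 79, 91]) cube([106, 21, 1460]);
translate([1422, 79, 91]) cube([106, 21, 1460]);
translate([1583, 79, 91]) cube([106, 21, 1460]);
translate([1744, 79, 91]) cube([106, 21, 1460]);
translate([1905, 79, 91]) cube([106, 21, 1460]);


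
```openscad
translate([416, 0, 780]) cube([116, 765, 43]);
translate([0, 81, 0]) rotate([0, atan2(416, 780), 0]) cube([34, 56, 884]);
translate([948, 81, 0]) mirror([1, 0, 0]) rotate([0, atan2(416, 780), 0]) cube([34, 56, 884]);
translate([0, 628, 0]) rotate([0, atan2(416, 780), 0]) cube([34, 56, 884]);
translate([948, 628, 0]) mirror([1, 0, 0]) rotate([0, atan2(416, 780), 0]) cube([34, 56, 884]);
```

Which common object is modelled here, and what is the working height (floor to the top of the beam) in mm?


A sawhorse. The overall height is 823 mm.

A beam across two mirrored pairs of raked legs — a sawhorse. The beam's underside is at z = 780 (matching the legs' vertical rise in atan2(416, 780)) and the beam is 43 mm tall, so its top is at 780 + 43 = 823 mm. The raked legs top out at the beam's underside, so that is the highest point.


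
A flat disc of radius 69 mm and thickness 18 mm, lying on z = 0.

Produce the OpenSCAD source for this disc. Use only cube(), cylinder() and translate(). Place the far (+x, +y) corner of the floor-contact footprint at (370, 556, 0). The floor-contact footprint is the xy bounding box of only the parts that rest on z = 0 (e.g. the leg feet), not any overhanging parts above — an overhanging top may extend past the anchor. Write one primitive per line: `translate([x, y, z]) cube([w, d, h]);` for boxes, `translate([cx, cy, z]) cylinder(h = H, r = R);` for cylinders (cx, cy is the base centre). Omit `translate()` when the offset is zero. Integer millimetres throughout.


translate([301, 487, 0]) cylinder(h = 18, r = 69);


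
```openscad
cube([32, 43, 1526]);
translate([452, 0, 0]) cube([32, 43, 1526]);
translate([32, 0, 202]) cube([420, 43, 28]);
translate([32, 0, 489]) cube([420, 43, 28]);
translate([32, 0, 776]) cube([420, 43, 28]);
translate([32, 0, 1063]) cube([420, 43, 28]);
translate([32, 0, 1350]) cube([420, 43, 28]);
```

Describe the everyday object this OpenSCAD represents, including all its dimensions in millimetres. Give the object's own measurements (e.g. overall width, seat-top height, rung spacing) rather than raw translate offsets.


A straight ladder. Two 32×43 mm vertical rails, 1526 mm tall, stand 484 mm apart (outside-to-outside) with their front faces coplanar on the −y side. 5 rungs, each 43 mm deep and 28 mm tall, span between the inner faces of the rails, front faces flush with the rails. The lowest rung's underside is at z = 202 mm and rungs are spaced 287 mm apart (underside to underside).


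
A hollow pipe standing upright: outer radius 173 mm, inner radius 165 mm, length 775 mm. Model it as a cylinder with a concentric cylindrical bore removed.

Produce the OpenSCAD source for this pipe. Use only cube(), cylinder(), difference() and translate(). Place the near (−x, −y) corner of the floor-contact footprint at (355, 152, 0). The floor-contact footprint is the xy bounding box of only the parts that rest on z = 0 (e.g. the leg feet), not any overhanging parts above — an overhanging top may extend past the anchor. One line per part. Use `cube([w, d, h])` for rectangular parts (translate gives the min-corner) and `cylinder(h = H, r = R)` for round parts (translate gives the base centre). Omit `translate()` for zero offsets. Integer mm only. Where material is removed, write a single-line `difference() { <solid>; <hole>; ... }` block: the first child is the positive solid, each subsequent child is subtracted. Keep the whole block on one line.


difference() { translate([528, 325, 0]) cylinder(h = 775, r = 173); translate([528, 325, 0]) cylinder(h = 775, r = 165); }


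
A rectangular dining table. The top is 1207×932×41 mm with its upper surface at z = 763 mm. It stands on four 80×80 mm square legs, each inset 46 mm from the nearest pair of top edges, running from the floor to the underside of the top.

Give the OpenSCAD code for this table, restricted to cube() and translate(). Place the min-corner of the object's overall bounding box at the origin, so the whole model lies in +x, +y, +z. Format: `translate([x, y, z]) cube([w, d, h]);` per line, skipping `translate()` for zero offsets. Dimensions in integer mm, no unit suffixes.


// leg_h = 763 - 41 = 722
translate([0, 0, 722]) cube([1207, 932, 41]);
translate([46, 46, 0]) cube([80, 80, 722]);
translate([1081, 46, 0]) cube([80, 80, 722]);
translate([46, 806, 0]) cube([80, 80, 722]);
translate([1081, 806, 0]) cube([80, 80, 722]);


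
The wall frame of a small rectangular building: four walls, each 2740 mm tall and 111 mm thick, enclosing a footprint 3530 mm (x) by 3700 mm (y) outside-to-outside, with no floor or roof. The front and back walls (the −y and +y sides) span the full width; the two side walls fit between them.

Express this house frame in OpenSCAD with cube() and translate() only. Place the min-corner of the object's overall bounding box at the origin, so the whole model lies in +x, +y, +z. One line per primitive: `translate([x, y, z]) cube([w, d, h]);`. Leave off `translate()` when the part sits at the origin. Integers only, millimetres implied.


cube([3530, 111, 2740]);
translate([0, 3589, 0]) cube([3530, 111, 2740]);
translate([0, 111, 0]) cube([111, 3478, 2740]);
translate([3419, 111, 0]) cube([111, 3478, 2740]);


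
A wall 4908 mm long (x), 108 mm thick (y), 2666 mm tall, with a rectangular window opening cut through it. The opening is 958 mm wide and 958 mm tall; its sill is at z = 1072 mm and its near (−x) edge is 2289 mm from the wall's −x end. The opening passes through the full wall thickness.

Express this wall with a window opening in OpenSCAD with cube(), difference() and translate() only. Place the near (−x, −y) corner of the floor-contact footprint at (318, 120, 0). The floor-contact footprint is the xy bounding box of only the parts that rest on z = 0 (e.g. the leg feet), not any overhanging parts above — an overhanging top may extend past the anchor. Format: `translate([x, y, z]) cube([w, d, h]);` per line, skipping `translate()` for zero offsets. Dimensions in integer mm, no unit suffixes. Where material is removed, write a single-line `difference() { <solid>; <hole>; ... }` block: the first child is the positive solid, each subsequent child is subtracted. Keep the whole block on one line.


difference() { translate([318, 120, 0]) cube([4908, 108, 2666]); translate([2607, 120, 1072]) cube([958, 108, 958]); }
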